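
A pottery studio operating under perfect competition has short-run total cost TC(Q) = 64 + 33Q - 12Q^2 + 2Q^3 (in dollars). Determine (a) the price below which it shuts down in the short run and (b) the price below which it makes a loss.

Shutdown price = min AVC. AVC = 33 - 12Q + 2Q^2, with vertex at Q = 3 and minimum $15.
ATC = 64/Q + 33 - 12Q + 2Q^2. Setting dATC/dQ = −64/Q^2 − 12 + 4Q = 0 gives Q = 4 (since 4·4^3 − 12·4^2 = 64).
min ATC = 64/4 + 33 − 12·4 + 2·4^2 = $33. That is the break-even price.
Between these two prices the firm operates at a loss; above $33 it earns a profit.

Shutdown price = $15; break-even price = $33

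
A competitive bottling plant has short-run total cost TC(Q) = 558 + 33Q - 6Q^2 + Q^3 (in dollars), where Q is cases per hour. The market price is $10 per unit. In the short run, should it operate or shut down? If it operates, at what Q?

From TC, MC = TC'(Q) = 33 - 12Q + 3Q^2 and AVC = VC/Q = 33 - 6Q + Q^2.
The AVC parabola has its vertex at Q = 6/2 = 3, where AVC = 33 - 6·3 + 3^2 = $24.
Since P = $10 < min AVC = $24, price fails to cover variable cost at any output.
Shutting down limits the loss to fixed cost, $558.

Shut down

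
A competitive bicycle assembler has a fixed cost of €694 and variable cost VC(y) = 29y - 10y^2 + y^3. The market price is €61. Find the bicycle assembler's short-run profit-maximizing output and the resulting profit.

Profit = -€310 at y = 8

AVC = 29 - 10y + y^2; min AVC = €4 at y = 5. Since P = €61 ≥ min AVC, the firm produces.
MC = 29 - 20y + 3y^2. Setting P = MC and taking the root on the rising branch gives y* = 8.
TR = 61·8 = 488. TC = 694 + 104 = 798. Profit = 488 − 798 = -€310.
Shutting down would mean losing the fixed cost of €694, so operating at a loss of €310 is better by €384.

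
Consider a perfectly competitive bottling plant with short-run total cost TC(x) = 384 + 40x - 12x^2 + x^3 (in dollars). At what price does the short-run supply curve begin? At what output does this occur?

$4 per unit, at x = 6

The shutdown price is the minimum of AVC. VC = 40x - 12x^2 + x^3, so AVC = 40 - 12x + x^2.
dAVC/dx = -12 + 2x = 0 gives x = 6. min AVC = 40 - 12·6 + 6^2 = 4.
So the shutdown price is $4.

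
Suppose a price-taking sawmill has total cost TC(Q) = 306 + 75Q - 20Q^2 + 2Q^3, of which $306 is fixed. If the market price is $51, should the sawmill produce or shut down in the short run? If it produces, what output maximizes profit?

From TC, MC = TC'(Q) = 75 - 40Q + 6Q^2 and AVC = VC/Q = 75 - 20Q + 2Q^2.
The AVC parabola has its vertex at Q = 20/4 = 5, where AVC = 75 - 20·5 + 2·5^2 = $25.
Because $51 ≥ $25, revenue can cover variable cost; the firm operates.
Solving P = MC: 24 - 40Q + 6Q^2 = 0 ⇒ Q = 2/3 or 6. On the upward-sloping branch, Q* = 6.
Check: AVC at Q = 6 is $27 ≤ P, so revenue covers variable cost.
Profit = P·Q − TC = 51·6 − 468 = -$162, a loss, but smaller than the $306 fixed cost the firm would lose by shutting down.

Produce at Q = 6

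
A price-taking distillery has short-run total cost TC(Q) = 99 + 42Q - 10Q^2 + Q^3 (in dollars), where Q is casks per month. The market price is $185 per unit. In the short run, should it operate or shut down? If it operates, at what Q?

Variable cost is VC = 42Q - 10Q^2 + Q^3, so AVC = VC/Q = 42 - 10Q + Q^2 and MC = dTC/dQ = 42 - 20Q + 3Q^2.
AVC hits its minimum where MC = AVC, at Q = 5, giving min AVC = 42 - 10·5 + 5^2 = $17.
Since P = $185 ≥ min AVC = $17, price covers variable cost and the firm should produce.
Set P = MC: 185 = 42 - 20Q + 3Q^2 → -143 - 20Q + 3Q^2 = 0. The roots are Q = -13/3 and Q = 11; the profit-maximizing output is on the rising part of MC, so Q* = 11.
Check: AVC at Q = 11 is $53 ≤ P, so revenue covers variable cost.
Profit = P·Q − TC = 185·11 − 682 = $1353.

Produce at Q = 11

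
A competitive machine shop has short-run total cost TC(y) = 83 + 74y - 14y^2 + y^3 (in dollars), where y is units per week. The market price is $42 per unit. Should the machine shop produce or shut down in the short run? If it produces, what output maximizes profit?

From TC, MC = TC'(y) = 74 - 28y + 3y^2 and AVC = VC/y = 74 - 14y + y^2.
AVC is minimized where dAVC/dy = -14 + 2y = 0, at y = 7; min AVC = 74 - 14·7 + 7^2 = $25.
Because $42 ≥ $25, revenue can cover variable cost; the firm operates.
Solving P = MC: 32 - 28y + 3y^2 = 0 ⇒ y = 4/3 or 8. On the upward-sloping branch, y* = 8.
Check: AVC at y = 8 is $26 ≤ P, so revenue covers variable cost.
Profit = P·y − TC = 42·8 − 291 = $45.

Produce at y = 8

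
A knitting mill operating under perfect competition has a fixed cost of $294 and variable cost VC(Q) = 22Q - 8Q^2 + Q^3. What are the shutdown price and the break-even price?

Shutdown price = $6; break-even price = $57

Shutdown price = min AVC. AVC = 22 - 8Q + Q^2, with vertex at Q = 4 and minimum $6.
ATC = 294/Q + 22 - 8Q + Q^2. Setting dATC/dQ = −294/Q^2 − 8 + 2Q = 0 gives Q = 7 (since 2·7^3 − 8·7^2 = 294).
min ATC = 294/7 + 22 − 8·7 + 7^2 = $57. That is the break-even price.
For $6 ≤ P < $57 the firm produces at a loss; below $6 it shuts down.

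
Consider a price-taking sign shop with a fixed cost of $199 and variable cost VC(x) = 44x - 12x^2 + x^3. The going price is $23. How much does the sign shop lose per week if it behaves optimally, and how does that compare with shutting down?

AVC = 44 - 12x + x^2; min AVC = $8 at x = 6. Since P = $23 ≥ min AVC, the firm produces.
With MC = 44 - 24x + 3x^2, P = MC on the upward-sloping part at x* = 7.
TR = 23·7 = 161. TC = 199 + 63 = 262. Profit = 161 − 262 = -$101.
By producing, the firm covers all variable cost plus $98 of fixed cost; shutting down would lose the full $199.

Profit = -$101 at x = 7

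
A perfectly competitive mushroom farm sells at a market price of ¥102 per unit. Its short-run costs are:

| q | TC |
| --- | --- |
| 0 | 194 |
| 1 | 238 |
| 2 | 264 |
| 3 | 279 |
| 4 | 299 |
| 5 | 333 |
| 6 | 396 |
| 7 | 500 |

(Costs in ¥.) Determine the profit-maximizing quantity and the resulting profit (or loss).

q = 6; profit = ¥216

Compute π = P·q − TC at each output: q=0: -194; q=1: -136; q=2: -60; q=3: 27; q=4: 109; q=5: 177; q=6: 216; q=7: 214.
Profit is maximized at q = 6. AVC there is 202/6 = ¥33.67 ≤ P, so producing beats shutting down (which would give -¥194).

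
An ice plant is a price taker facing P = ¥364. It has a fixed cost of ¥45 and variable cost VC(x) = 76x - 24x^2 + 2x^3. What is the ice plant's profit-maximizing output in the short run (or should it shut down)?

From TC, MC = TC'(x) = 76 - 48x + 6x^2 and AVC = VC/x = 76 - 24x + 2x^2.
The AVC parabola has its vertex at x = 24/4 = 6, where AVC = 76 - 24·6 + 2·6^2 = ¥4.
Since P = ¥364 ≥ min AVC = ¥4, price covers variable cost and the firm should produce.
Solving P = MC: -288 - 48x + 6x^2 = 0 ⇒ x = -4 or 12. On the upward-sloping branch, x* = 12.
Check: AVC at x = 12 is ¥76 ≤ P, so revenue covers variable cost.
Profit = P·x − TC = 364·12 − 957 = ¥3411.

Produce at x = 12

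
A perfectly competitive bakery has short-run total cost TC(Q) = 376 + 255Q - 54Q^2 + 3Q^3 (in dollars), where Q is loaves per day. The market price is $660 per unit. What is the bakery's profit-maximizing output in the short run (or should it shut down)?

Produce at Q = 15

From TC, MC = TC'(Q) = 255 - 108Q + 9Q^2 and AVC = VC/Q = 255 - 54Q + 3Q^2.
AVC is minimized where dAVC/dQ = -54 + 6Q = 0, at Q = 9; min AVC = 255 - 54·9 + 3·9^2 = $12.
Because $660 ≥ $12, revenue can cover variable cost; the firm operates.
P = MC gives -405 - 108Q + 9Q^2 = 0, with roots -3 and 15. Take the larger (rising MC): Q* = 15.
Check: AVC at Q = 15 is $120 ≤ P, so revenue covers variable cost.
Profit = P·Q − TC = 660·15 − 2176 = $7724.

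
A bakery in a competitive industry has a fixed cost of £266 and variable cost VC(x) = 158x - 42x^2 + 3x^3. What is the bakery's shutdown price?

£11 per unit

Short-run supply begins at min AVC. From VC = 158x - 42x^2 + 3x^3, AVC = 158 - 42x + 3x^2.
dAVC/dx = -42 + 6x = 0 gives x = 7. min AVC = 158 - 42·7 + 3·7^2 = 11.
So the shutdown price is £11.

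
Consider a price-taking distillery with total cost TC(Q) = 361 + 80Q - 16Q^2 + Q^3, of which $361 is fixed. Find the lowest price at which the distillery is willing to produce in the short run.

The firm shuts down when price falls below the minimum of average variable cost. AVC = VC/Q = 80 - 16Q + Q^2.
dAVC/dQ = -16 + 2Q = 0 gives Q = 8. min AVC = 80 - 16·8 + 8^2 = 16.
So the shutdown price is $16.

$16 per unit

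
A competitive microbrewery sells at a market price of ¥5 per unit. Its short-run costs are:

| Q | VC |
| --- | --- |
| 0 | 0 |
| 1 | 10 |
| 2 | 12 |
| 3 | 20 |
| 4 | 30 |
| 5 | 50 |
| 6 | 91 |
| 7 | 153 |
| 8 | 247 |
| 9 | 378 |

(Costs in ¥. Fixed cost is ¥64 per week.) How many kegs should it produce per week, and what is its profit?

Tabulate TR − TC: Q=0: -64; Q=1: -69; Q=2: -66; Q=3: -69; Q=4: -74; Q=5: -89; Q=6: -125; Q=7: -182; Q=8: -271; Q=9: -397.
Profit is highest at Q = 0. Equivalently, the lowest AVC in the table is 12/2 ≈ ¥6 at Q = 2, and P = ¥5 falls below it — price never covers variable cost, so the firm shuts down and loses only its fixed cost.

Q = 0 (shut down); profit = -¥64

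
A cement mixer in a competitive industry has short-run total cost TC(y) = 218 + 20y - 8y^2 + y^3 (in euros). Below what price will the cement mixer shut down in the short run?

€4 per unit

Short-run supply begins at min AVC. From VC = 20y - 8y^2 + y^3, AVC = 20 - 8y + y^2.
dAVC/dy = -8 + 2y = 0 gives y = 4. min AVC = 20 - 8·4 + 4^2 = 4.
For P < €4 the firm produces nothing.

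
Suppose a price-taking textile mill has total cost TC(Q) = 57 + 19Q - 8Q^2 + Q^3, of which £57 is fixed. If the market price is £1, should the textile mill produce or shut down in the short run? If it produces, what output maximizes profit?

Strip out fixed cost: VC = 19Q - 8Q^2 + Q^3. Then AVC = 19 - 8Q + Q^2 and MC = 19 - 16Q + 3Q^2.
The AVC parabola has its vertex at Q = 8/2 = 4, where AVC = 19 - 8·4 + 4^2 = £3.
P = £1 lies below min AVC = £3; no output level covers variable cost.
Shutting down limits the loss to fixed cost, £57.

Shut down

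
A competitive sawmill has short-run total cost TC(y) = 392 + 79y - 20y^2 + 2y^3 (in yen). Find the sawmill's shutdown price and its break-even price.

Shutdown price = ¥29; break-even price = ¥93

AVC = 79 - 20y + 2y^2; minimized at y = 5, giving min AVC = ¥29. That is the shutdown price.
ATC = 392/y + 79 - 20y + 2y^2. Setting dATC/dy = −392/y^2 − 20 + 4y = 0 gives y = 7 (since 4·7^3 − 20·7^2 = 392).
min ATC = 392/7 + 79 − 20·7 + 2·7^2 = ¥93. That is the break-even price.
For ¥29 ≤ P < ¥93 the firm produces at a loss; below ¥29 it shuts down.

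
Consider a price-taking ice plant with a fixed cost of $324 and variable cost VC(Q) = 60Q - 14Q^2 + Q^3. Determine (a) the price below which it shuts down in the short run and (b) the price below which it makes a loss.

Shutdown price = $11; break-even price = $51

AVC = 60 - 14Q + Q^2; minimized at Q = 7, giving min AVC = $11. That is the shutdown price.
ATC = 324/Q + 60 - 14Q + Q^2. Setting dATC/dQ = −324/Q^2 − 14 + 2Q = 0 gives Q = 9 (since 2·9^3 − 14·9^2 = 324).
min ATC = 324/9 + 60 − 14·9 + 9^2 = $51. That is the break-even price.
For $11 ≤ P < $51 the firm produces at a loss; below $11 it shuts down.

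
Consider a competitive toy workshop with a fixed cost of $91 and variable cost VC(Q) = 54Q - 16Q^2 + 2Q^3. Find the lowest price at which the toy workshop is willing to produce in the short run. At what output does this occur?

$22 per unit, at Q = 4

The firm shuts down when price falls below the minimum of average variable cost. AVC = VC/Q = 54 - 16Q + 2Q^2.
At the minimum of AVC, MC = AVC. MC = 54 - 32Q + 6Q^2; setting MC = AVC gives 4Q^2 - 16Q = 0, so Q = 4. min AVC = 22.
So the shutdown price is $22.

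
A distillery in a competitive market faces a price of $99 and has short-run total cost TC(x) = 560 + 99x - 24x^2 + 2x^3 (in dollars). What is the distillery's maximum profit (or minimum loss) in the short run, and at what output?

Profit = -$48 at x = 8

AVC = 99 - 24x + 2x^2 has its minimum $27 at x = 6; price $99 clears that bar, so the firm operates.
MC = 99 - 48x + 6x^2. Setting P = MC and taking the root on the rising branch gives x* = 8.
TR = 99·8 = 792. TC = 560 + 280 = 840. Profit = 792 − 840 = -$48.
Shutting down would mean losing the fixed cost of $560, so operating at a loss of $48 is better by $512.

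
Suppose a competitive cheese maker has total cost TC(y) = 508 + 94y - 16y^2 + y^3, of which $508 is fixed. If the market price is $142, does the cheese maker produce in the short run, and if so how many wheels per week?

Produce at y = 12

From TC, MC = TC'(y) = 94 - 32y + 3y^2 and AVC = VC/y = 94 - 16y + y^2.
AVC hits its minimum where MC = AVC, at y = 8, giving min AVC = 94 - 16·8 + 8^2 = $30.
P = $142 exceeds min AVC = $30, so the firm stays open.
P = MC gives -48 - 32y + 3y^2 = 0, with roots -4/3 and 12. Take the larger (rising MC): y* = 12.
Check: AVC at y = 12 is $46 ≤ P, so revenue covers variable cost.
Profit = P·y − TC = 142·12 − 1060 = $644.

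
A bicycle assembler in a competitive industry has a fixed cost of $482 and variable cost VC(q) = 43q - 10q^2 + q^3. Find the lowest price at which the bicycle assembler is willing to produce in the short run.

$18 per unit

Short-run supply begins at min AVC. From VC = 43q - 10q^2 + q^3, AVC = 43 - 10q + q^2.
dAVC/dq = -10 + 2q = 0 gives q = 5. min AVC = 43 - 10·5 + 5^2 = 18.
For P < $18 the firm produces nothing.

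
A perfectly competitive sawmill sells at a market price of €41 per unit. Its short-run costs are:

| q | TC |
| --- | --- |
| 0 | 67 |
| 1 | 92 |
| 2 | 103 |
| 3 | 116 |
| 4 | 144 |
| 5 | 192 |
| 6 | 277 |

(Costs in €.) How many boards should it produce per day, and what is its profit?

Compute π = P·q − TC at each output: q=0: -67; q=1: -51; q=2: -21; q=3: 7; q=4: 20; q=5: 13; q=6: -31.
Profit is maximized at q = 4. AVC there is 77/4 = €19.25 ≤ P, so producing beats shutting down (which would give -€67).

q = 4; profit = €20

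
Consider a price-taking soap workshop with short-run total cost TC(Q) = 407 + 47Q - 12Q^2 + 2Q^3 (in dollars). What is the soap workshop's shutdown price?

$29 per unit

Short-run supply begins at min AVC. From VC = 47Q - 12Q^2 + 2Q^3, AVC = 47 - 12Q + 2Q^2.
At the minimum of AVC, MC = AVC. MC = 47 - 24Q + 6Q^2; setting MC = AVC gives 4Q^2 - 12Q = 0, so Q = 3. min AVC = 29.
The firm shuts down for any P below $29.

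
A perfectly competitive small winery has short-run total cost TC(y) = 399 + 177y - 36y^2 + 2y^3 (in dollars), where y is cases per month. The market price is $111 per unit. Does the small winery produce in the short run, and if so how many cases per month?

Strip out fixed cost: VC = 177y - 36y^2 + 2y^3. Then AVC = 177 - 36y + 2y^2 and MC = 177 - 72y + 6y^2.
The AVC parabola has its vertex at y = 36/4 = 9, where AVC = 177 - 36·9 + 2·9^2 = $15.
Because $111 ≥ $15, revenue can cover variable cost; the firm operates.
Set P = MC: 111 = 177 - 72y + 6y^2 → 66 - 72y + 6y^2 = 0. The roots are y = 1 and y = 11; the profit-maximizing output is on the rising part of MC, so y* = 11.
Check: AVC at y = 11 is $23 ≤ P, so revenue covers variable cost.
Profit = P·y − TC = 111·11 − 652 = $569.

Produce at y = 11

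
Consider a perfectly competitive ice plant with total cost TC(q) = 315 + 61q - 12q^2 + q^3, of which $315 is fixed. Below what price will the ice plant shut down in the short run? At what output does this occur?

Short-run supply begins at min AVC. From VC = 61q - 12q^2 + q^3, AVC = 61 - 12q + q^2.
At the minimum of AVC, MC = AVC. MC = 61 - 24q + 3q^2; setting MC = AVC gives 2q^2 - 12q = 0, so q = 6. min AVC = 25.
So the shutdown price is $25.

$25 per unit, at q = 6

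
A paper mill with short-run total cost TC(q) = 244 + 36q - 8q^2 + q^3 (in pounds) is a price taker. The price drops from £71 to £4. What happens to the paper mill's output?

AVC = 36 - 8q + q^2, minimized at q = 4 where min AVC = £20. MC = 36 - 16q + 3q^2.
At P = £71 ≥ min AVC, set P = MC on the rising branch: q = 7.
At P = £4 < min AVC = £20, price no longer covers variable cost at any output, so the firm shuts down: q = 0.

Output falls from 7 to 0 (the firm shuts down)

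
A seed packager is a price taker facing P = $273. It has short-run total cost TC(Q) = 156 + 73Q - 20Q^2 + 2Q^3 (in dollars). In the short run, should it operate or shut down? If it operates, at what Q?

Produce at Q = 10

From TC, MC = TC'(Q) = 73 - 40Q + 6Q^2 and AVC = VC/Q = 73 - 20Q + 2Q^2.
AVC hits its minimum where MC = AVC, at Q = 5, giving min AVC = 73 - 20·5 + 2·5^2 = $23.
Because $273 ≥ $23, revenue can cover variable cost; the firm operates.
P = MC gives -200 - 40Q + 6Q^2 = 0, with roots -10/3 and 10. Take the larger (rising MC): Q* = 10.
Check: AVC at Q = 10 is $73 ≤ P, so revenue covers variable cost.
Profit = P·Q − TC = 273·10 − 886 = $1844.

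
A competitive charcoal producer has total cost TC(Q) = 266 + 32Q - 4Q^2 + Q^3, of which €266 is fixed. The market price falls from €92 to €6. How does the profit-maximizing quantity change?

MC = 32 - 8Q + 3Q^2; the shutdown threshold is min AVC = €28 (at Q = 2).
At P = €92 ≥ min AVC, set P = MC on the rising branch: Q = 6.
At P = €6 < min AVC = €28, price no longer covers variable cost at any output, so the firm shuts down: Q = 0.

Output falls from 6 to 0 (the firm shuts down)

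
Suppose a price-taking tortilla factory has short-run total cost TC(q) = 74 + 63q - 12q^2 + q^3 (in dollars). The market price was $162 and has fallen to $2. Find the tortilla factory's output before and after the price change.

MC = 63 - 24q + 3q^2; the shutdown threshold is min AVC = $27 (at q = 6).
With P = $162 above the shutdown price, P = MC gives q = 11.
At P = $2 < min AVC = $27, price no longer covers variable cost at any output, so the firm shuts down: q = 0.

Output falls from 11 to 0 (the firm shuts down)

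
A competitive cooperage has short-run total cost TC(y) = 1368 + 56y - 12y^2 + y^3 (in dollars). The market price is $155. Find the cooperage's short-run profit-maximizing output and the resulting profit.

AVC = 56 - 12y + y^2; min AVC = $20 at y = 6. Since P = $155 ≥ min AVC, the firm produces.
MC = 56 - 24y + 3y^2. Setting P = MC and taking the root on the rising branch gives y* = 11.
TR = 155·11 = 1705. TC = 1368 + 495 = 1863. Profit = 1705 − 1863 = -$158.
That loss of $158 beats the $1368 the firm would lose by shutting down; producing recovers $1210 of fixed cost.

Profit = -$158 at y = 11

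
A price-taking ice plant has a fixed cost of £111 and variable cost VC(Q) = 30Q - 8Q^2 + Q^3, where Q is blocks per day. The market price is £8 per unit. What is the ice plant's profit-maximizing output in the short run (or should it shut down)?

Strip out fixed cost: VC = 30Q - 8Q^2 + Q^3. Then AVC = 30 - 8Q + Q^2 and MC = 30 - 16Q + 3Q^2.
AVC hits its minimum where MC = AVC, at Q = 4, giving min AVC = 30 - 8·4 + 4^2 = £14.
With P < min AVC (£8 < £14), every unit sold adds to the loss.
Best response: produce nothing and absorb the £111 fixed cost.

Shut down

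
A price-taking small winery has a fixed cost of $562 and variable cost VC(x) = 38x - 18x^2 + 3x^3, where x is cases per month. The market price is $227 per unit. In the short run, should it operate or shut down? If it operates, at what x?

Strip out fixed cost: VC = 38x - 18x^2 + 3x^3. Then AVC = 38 - 18x + 3x^2 and MC = 38 - 36x + 9x^2.
AVC hits its minimum where MC = AVC, at x = 3, giving min AVC = 38 - 18·3 + 3·3^2 = $11.
Since P = $227 ≥ min AVC = $11, price covers variable cost and the firm should produce.
P = MC gives -189 - 36x + 9x^2 = 0, with roots -3 and 7. Take the larger (rising MC): x* = 7.
Check: AVC at x = 7 is $59 ≤ P, so revenue covers variable cost.
Profit = P·x − TC = 227·7 − 975 = $614.

Produce at x = 7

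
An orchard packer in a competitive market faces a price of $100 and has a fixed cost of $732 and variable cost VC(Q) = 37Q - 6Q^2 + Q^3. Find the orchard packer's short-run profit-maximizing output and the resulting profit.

Profit = -$340 at Q = 7

AVC = 37 - 6Q + Q^2 has its minimum $28 at Q = 3; price $100 clears that bar, so the firm operates.
MC = 37 - 12Q + 3Q^2. Setting P = MC and taking the root on the rising branch gives Q* = 7.
TR = 100·7 = 700. TC = 732 + 308 = 1040. Profit = 700 − 1040 = -$340.
Shutting down would mean losing the fixed cost of $732, so operating at a loss of $340 is better by $392.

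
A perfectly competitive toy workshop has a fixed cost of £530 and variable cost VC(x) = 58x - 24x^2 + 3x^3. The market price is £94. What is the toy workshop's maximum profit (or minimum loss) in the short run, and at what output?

Profit = -£98 at x = 6

AVC = 58 - 24x + 3x^2 has its minimum £10 at x = 4; price £94 clears that bar, so the firm operates.
MC = 58 - 48x + 9x^2. Setting P = MC and taking the root on the rising branch gives x* = 6.
TR = 94·6 = 564. TC = 530 + 132 = 662. Profit = 564 − 662 = -£98.
By producing, the firm covers all variable cost plus £432 of fixed cost; shutting down would lose the full £530.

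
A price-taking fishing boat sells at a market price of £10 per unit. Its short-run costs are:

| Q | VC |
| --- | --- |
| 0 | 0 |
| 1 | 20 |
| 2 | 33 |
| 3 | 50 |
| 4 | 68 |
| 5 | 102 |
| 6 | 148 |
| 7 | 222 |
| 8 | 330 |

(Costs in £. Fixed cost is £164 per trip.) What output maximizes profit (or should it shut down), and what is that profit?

Q = 0 (shut down); profit = -£164

Profit at each row (π = 10Q − TC): Q=0: -164; Q=1: -174; Q=2: -177; Q=3: -184; Q=4: -192; Q=5: -216; Q=6: -252; Q=7: -316; Q=8: -414.
Profit is highest at Q = 0. Equivalently, the lowest AVC in the table is 33/2 ≈ £16.50 at Q = 2, and P = £10 falls below it — price never covers variable cost, so the firm shuts down and loses only its fixed cost.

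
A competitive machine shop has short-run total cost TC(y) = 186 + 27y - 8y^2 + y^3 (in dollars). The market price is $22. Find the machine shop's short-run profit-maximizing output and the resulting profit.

AVC = 27 - 8y + y^2; min AVC = $11 at y = 4. Since P = $22 ≥ min AVC, the firm produces.
With MC = 27 - 16y + 3y^2, P = MC on the upward-sloping part at y* = 5.
TR = 22·5 = 110. TC = 186 + 60 = 246. Profit = 110 − 246 = -$136.
That loss of $136 beats the $186 the firm would lose by shutting down; producing recovers $50 of fixed cost.

Profit = -$136 at y = 5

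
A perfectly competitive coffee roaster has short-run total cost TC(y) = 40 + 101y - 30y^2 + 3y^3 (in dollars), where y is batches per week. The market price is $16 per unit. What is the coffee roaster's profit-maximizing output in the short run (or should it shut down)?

Variable cost is VC = 101y - 30y^2 + 3y^3, so AVC = VC/y = 101 - 30y + 3y^2 and MC = dTC/dy = 101 - 60y + 9y^2.
The AVC parabola has its vertex at y = 30/6 = 5, where AVC = 101 - 30·5 + 3·5^2 = $26.
Since P = $16 < min AVC = $26, price fails to cover variable cost at any output.
Shutting down limits the loss to fixed cost, $40.

Shut down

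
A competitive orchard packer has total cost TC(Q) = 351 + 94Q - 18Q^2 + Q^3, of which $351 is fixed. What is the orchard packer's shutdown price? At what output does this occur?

$13 per unit, at Q = 9

The firm shuts down when price falls below the minimum of average variable cost. AVC = VC/Q = 94 - 18Q + Q^2.
dAVC/dQ = -18 + 2Q = 0 gives Q = 9. min AVC = 94 - 18·9 + 9^2 = 13.
So the shutdown price is $13.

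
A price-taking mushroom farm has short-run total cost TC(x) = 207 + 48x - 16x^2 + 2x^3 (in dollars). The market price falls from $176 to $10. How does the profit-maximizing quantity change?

AVC = 48 - 16x + 2x^2, minimized at x = 4 where min AVC = $16. MC = 48 - 32x + 6x^2.
At P = $176 ≥ min AVC, set P = MC on the rising branch: x = 8.
At P = $10 < min AVC = $16, price no longer covers variable cost at any output, so the firm shuts down: x = 0.

Output falls from 8 to 0 (the firm shuts down)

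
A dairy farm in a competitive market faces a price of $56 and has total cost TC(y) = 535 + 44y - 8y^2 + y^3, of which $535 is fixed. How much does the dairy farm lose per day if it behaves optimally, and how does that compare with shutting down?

AVC = 44 - 8y + y^2; min AVC = $28 at y = 4. Since P = $56 ≥ min AVC, the firm produces.
With MC = 44 - 16y + 3y^2, P = MC on the upward-sloping part at y* = 6.
TR = 56·6 = 336. TC = 535 + 192 = 727. Profit = 336 − 727 = -$391.
That loss of $391 beats the $535 the firm would lose by shutting down; producing recovers $144 of fixed cost.

Profit = -$391 at y = 6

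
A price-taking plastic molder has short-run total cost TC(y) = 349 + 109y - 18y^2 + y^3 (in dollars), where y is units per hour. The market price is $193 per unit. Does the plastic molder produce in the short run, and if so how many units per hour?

Produce at y = 14

Strip out fixed cost: VC = 109y - 18y^2 + y^3. Then AVC = 109 - 18y + y^2 and MC = 109 - 36y + 3y^2.
AVC hits its minimum where MC = AVC, at y = 9, giving min AVC = 109 - 18·9 + 9^2 = $28.
Since P = $193 ≥ min AVC = $28, price covers variable cost and the firm should produce.
Solving P = MC: -84 - 36y + 3y^2 = 0 ⇒ y = -2 or 14. On the upward-sloping branch, y* = 14.
Check: AVC at y = 14 is $53 ≤ P, so revenue covers variable cost.
Profit = P·y − TC = 193·14 − 1091 = $1611.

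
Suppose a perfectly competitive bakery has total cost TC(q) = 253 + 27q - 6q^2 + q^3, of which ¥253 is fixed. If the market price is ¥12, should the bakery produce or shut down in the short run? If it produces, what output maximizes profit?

From TC, MC = TC'(q) = 27 - 12q + 3q^2 and AVC = VC/q = 27 - 6q + q^2.
AVC is minimized where dAVC/dq = -6 + 2q = 0, at q = 3; min AVC = 27 - 6·3 + 3^2 = ¥18.
P = ¥12 lies below min AVC = ¥18; no output level covers variable cost.
The firm minimizes its loss by shutting down and losing only its fixed cost of ¥253.

Shut down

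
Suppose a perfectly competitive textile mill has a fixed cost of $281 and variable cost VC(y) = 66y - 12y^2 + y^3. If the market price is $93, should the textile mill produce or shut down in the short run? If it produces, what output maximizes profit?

Produce at y = 9

From TC, MC = TC'(y) = 66 - 24y + 3y^2 and AVC = VC/y = 66 - 12y + y^2.
AVC is minimized where dAVC/dy = -12 + 2y = 0, at y = 6; min AVC = 66 - 12·6 + 6^2 = $30.
P = $93 exceeds min AVC = $30, so the firm stays open.
Solving P = MC: -27 - 24y + 3y^2 = 0 ⇒ y = -1 or 9. On the upward-sloping branch, y* = 9.
Check: AVC at y = 9 is $39 ≤ P, so revenue covers variable cost.
Profit = P·y − TC = 93·9 − 632 = $205.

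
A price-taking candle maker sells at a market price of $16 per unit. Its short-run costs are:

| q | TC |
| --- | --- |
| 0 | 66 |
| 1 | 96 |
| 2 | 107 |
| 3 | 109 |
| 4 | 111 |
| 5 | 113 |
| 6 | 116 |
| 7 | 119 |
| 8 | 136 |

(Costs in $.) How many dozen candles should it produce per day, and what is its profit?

Tabulate TR − TC: q=0: -66; q=1: -80; q=2: -75; q=3: -61; q=4: -47; q=5: -33; q=6: -20; q=7: -7; q=8: -8.
Profit is maximized at q = 7. AVC there is 53/7 = $7.57 ≤ P, so producing beats shutting down (which would give -$66).

q = 7; profit = -$7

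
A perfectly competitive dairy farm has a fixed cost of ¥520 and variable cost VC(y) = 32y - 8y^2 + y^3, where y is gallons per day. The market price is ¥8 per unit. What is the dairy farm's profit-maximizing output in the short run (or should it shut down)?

Shut down

Variable cost is VC = 32y - 8y^2 + y^3, so AVC = VC/y = 32 - 8y + y^2 and MC = dTC/dy = 32 - 16y + 3y^2.
The AVC parabola has its vertex at y = 8/2 = 4, where AVC = 32 - 8·4 + 4^2 = ¥16.
P = ¥8 lies below min AVC = ¥16; no output level covers variable cost.
Best response: produce nothing and absorb the ¥520 fixed cost.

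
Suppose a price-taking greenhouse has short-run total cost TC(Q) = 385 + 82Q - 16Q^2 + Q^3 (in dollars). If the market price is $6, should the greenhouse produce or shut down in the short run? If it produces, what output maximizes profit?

Variable cost is VC = 82Q - 16Q^2 + Q^3, so AVC = VC/Q = 82 - 16Q + Q^2 and MC = dTC/dQ = 82 - 32Q + 3Q^2.
AVC is minimized where dAVC/dQ = -16 + 2Q = 0, at Q = 8; min AVC = 82 - 16·8 + 8^2 = $18.
Since P = $6 < min AVC = $18, price fails to cover variable cost at any output.
Best response: produce nothing and absorb the $385 fixed cost.

Shut down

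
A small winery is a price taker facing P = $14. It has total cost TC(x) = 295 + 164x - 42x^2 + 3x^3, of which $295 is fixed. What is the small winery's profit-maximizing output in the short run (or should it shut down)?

Variable cost is VC = 164x - 42x^2 + 3x^3, so AVC = VC/x = 164 - 42x + 3x^2 and MC = dTC/dx = 164 - 84x + 9x^2.
The AVC parabola has its vertex at x = 42/6 = 7, where AVC = 164 - 42·7 + 3·7^2 = $17.
With P < min AVC ($14 < $17), every unit sold adds to the loss.
Shutting down limits the loss to fixed cost, $295.

Shut down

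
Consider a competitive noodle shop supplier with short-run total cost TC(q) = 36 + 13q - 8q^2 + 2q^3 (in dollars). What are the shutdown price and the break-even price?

Shutdown price = $5; break-even price = $19

AVC = 13 - 8q + 2q^2; minimized at q = 2, giving min AVC = $5. That is the shutdown price.
ATC = 36/q + 13 - 8q + 2q^2. Setting dATC/dq = −36/q^2 − 8 + 4q = 0 gives q = 3 (since 4·3^3 − 8·3^2 = 36).
min ATC = 36/3 + 13 − 8·3 + 2·3^2 = $19. That is the break-even price.
Between these two prices the firm operates at a loss; above $19 it earns a profit.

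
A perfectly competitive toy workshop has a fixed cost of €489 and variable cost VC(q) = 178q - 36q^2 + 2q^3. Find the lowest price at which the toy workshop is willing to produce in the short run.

€16 per unit

The firm shuts down when price falls below the minimum of average variable cost. AVC = VC/q = 178 - 36q + 2q^2.
dAVC/dq = -36 + 4q = 0 gives q = 9. min AVC = 178 - 36·9 + 2·9^2 = 16.
The firm shuts down for any P below €16.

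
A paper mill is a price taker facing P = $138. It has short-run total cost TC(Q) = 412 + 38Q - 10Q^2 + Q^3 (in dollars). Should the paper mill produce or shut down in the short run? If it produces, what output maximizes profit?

Strip out fixed cost: VC = 38Q - 10Q^2 + Q^3. Then AVC = 38 - 10Q + Q^2 and MC = 38 - 20Q + 3Q^2.
AVC is minimized where dAVC/dQ = -10 + 2Q = 0, at Q = 5; min AVC = 38 - 10·5 + 5^2 = $13.
P = $138 exceeds min AVC = $13, so the firm stays open.
Solving P = MC: -100 - 20Q + 3Q^2 = 0 ⇒ Q = -10/3 or 10. On the upward-sloping branch, Q* = 10.
Check: AVC at Q = 10 is $38 ≤ P, so revenue covers variable cost.
Profit = P·Q − TC = 138·10 − 792 = $588.

Produce at Q = 10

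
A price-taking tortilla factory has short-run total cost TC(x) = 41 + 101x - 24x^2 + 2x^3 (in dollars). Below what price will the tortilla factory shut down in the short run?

$29 per unit

The firm shuts down when price falls below the minimum of average variable cost. AVC = VC/x = 101 - 24x + 2x^2.
dAVC/dx = -24 + 4x = 0 gives x = 6. min AVC = 101 - 24·6 + 2·6^2 = 29.
The firm shuts down for any P below $29.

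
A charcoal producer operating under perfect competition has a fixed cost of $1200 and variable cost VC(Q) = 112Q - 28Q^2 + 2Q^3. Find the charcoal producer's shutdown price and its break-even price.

AVC = 112 - 28Q + 2Q^2; minimized at Q = 7, giving min AVC = $14. That is the shutdown price.
ATC = 1200/Q + 112 - 28Q + 2Q^2. Setting dATC/dQ = −1200/Q^2 − 28 + 4Q = 0 gives Q = 10 (since 4·10^3 − 28·10^2 = 1200).
min ATC = 1200/10 + 112 − 28·10 + 2·10^2 = $152. That is the break-even price.
Between these two prices the firm operates at a loss; above $152 it earns a profit.

Shutdown price = $14; break-even price = $152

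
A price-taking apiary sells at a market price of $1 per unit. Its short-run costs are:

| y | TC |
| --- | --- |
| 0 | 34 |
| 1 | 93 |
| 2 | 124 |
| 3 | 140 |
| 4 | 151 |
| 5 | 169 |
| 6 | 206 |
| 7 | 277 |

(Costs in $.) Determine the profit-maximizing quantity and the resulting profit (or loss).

y = 0 (shut down); profit = -$34

Profit at each row (π = 1y − TC): y=0: -34; y=1: -92; y=2: -122; y=3: -137; y=4: -147; y=5: -164; y=6: -200; y=7: -270.
Profit is highest at y = 0. Equivalently, the lowest AVC in the table is 135/5 ≈ $27 at y = 5, and P = $1 falls below it — price never covers variable cost, so the firm shuts down and loses only its fixed cost.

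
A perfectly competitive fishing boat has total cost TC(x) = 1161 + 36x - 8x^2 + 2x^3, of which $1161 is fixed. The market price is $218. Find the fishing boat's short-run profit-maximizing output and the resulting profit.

AVC = 36 - 8x + 2x^2; min AVC = $28 at x = 2. Since P = $218 ≥ min AVC, the firm produces.
MC = 36 - 16x + 6x^2. Setting P = MC and taking the root on the rising branch gives x* = 7.
TR = 218·7 = 1526. TC = 1161 + 546 = 1707. Profit = 1526 − 1707 = -$181.
That loss of $181 beats the $1161 the firm would lose by shutting down; producing recovers $980 of fixed cost.

Profit = -$181 at x = 7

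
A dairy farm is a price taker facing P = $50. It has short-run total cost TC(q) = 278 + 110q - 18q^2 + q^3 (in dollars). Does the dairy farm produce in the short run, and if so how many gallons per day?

Strip out fixed cost: VC = 110q - 18q^2 + q^3. Then AVC = 110 - 18q + q^2 and MC = 110 - 36q + 3q^2.
The AVC parabola has its vertex at q = 18/2 = 9, where AVC = 110 - 18·9 + 9^2 = $29.
Since P = $50 ≥ min AVC = $29, price covers variable cost and the firm should produce.
Solving P = MC: 60 - 36q + 3q^2 = 0 ⇒ q = 2 or 10. On the upward-sloping branch, q* = 10.
Check: AVC at q = 10 is $30 ≤ P, so revenue covers variable cost.
Profit = P·q − TC = 50·10 − 578 = -$78, a loss, but smaller than the $278 fixed cost the firm would lose by shutting down.

Produce at q = 10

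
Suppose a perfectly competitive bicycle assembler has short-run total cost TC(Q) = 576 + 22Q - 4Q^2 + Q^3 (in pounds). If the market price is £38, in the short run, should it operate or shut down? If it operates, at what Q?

Produce at Q = 4

Variable cost is VC = 22Q - 4Q^2 + Q^3, so AVC = VC/Q = 22 - 4Q + Q^2 and MC = dTC/dQ = 22 - 8Q + 3Q^2.
AVC is minimized where dAVC/dQ = -4 + 2Q = 0, at Q = 2; min AVC = 22 - 4·2 + 2^2 = £18.
Because £38 ≥ £18, revenue can cover variable cost; the firm operates.
Solving P = MC: -16 - 8Q + 3Q^2 = 0 ⇒ Q = -4/3 or 4. On the upward-sloping branch, Q* = 4.
Check: AVC at Q = 4 is £22 ≤ P, so revenue covers variable cost.
Profit = P·Q − TC = 38·4 − 664 = -£512, a loss, but smaller than the £576 fixed cost the firm would lose by shutting down.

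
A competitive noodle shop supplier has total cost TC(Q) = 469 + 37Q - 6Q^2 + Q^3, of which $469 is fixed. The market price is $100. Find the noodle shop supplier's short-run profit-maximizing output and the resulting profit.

AVC = 37 - 6Q + Q^2 has its minimum $28 at Q = 3; price $100 clears that bar, so the firm operates.
With MC = 37 - 12Q + 3Q^2, P = MC on the upward-sloping part at Q* = 7.
TR = 100·7 = 700. TC = 469 + 308 = 777. Profit = 700 − 777 = -$77.
By producing, the firm covers all variable cost plus $392 of fixed cost; shutting down would lose the full $469.

Profit = -$77 at Q = 7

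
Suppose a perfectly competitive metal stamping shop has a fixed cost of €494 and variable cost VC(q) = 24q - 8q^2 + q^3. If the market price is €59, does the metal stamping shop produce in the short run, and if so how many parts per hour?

Produce at q = 7

Strip out fixed cost: VC = 24q - 8q^2 + q^3. Then AVC = 24 - 8q + q^2 and MC = 24 - 16q + 3q^2.
AVC is minimized where dAVC/dq = -8 + 2q = 0, at q = 4; min AVC = 24 - 8·4 + 4^2 = €8.
Because €59 ≥ €8, revenue can cover variable cost; the firm operates.
Solving P = MC: -35 - 16q + 3q^2 = 0 ⇒ q = -5/3 or 7. On the upward-sloping branch, q* = 7.
Check: AVC at q = 7 is €17 ≤ P, so revenue covers variable cost.
Profit = P·q − TC = 59·7 − 613 = -€200, a loss, but smaller than the €494 fixed cost the firm would lose by shutting down.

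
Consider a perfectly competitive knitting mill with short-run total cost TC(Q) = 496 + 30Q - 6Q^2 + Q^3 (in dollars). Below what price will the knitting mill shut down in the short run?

The firm shuts down when price falls below the minimum of average variable cost. AVC = VC/Q = 30 - 6Q + Q^2.
At the minimum of AVC, MC = AVC. MC = 30 - 12Q + 3Q^2; setting MC = AVC gives 2Q^2 - 6Q = 0, so Q = 3. min AVC = 21.
So the shutdown price is $21.

$21 per unit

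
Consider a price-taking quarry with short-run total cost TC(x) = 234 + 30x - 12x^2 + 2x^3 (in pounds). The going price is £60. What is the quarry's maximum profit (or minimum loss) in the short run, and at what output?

AVC = 30 - 12x + 2x^2; min AVC = £12 at x = 3. Since P = £60 ≥ min AVC, the firm produces.
MC = 30 - 24x + 6x^2. Setting P = MC and taking the root on the rising branch gives x* = 5.
TR = 60·5 = 300. TC = 234 + 100 = 334. Profit = 300 − 334 = -£34.
Shutting down would mean losing the fixed cost of £234, so operating at a loss of £34 is better by £200.

Profit = -£34 at x = 5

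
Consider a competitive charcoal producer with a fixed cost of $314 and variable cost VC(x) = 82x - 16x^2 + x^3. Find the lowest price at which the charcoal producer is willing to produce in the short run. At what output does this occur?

$18 per unit, at x = 8

The firm shuts down when price falls below the minimum of average variable cost. AVC = VC/x = 82 - 16x + x^2.
At the minimum of AVC, MC = AVC. MC = 82 - 32x + 3x^2; setting MC = AVC gives 2x^2 - 16x = 0, so x = 8. min AVC = 18.
For P < $18 the firm produces nothing.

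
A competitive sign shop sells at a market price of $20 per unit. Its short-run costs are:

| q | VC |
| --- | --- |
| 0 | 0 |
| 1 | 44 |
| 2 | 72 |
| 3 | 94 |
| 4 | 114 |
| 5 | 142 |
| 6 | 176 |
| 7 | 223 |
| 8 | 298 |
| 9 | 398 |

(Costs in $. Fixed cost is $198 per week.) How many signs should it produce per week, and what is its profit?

q = 0 (shut down); profit = -$198

Tabulate TR − TC: q=0: -198; q=1: -222; q=2: -230; q=3: -232; q=4: -232; q=5: -240; q=6: -254; q=7: -281; q=8: -336; q=9: -416.
Profit is highest at q = 0. Equivalently, the lowest AVC in the table is 142/5 ≈ $28.40 at q = 5, and P = $20 falls below it — price never covers variable cost, so the firm shuts down and loses only its fixed cost.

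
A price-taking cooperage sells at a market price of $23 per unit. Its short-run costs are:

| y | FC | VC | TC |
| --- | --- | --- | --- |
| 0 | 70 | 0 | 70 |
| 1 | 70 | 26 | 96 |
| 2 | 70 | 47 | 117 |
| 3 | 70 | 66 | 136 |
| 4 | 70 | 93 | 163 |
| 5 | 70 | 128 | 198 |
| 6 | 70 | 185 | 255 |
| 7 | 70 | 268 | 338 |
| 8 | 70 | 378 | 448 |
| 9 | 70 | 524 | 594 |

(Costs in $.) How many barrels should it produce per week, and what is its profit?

Tabulate TR − TC: y=0: -70; y=1: -73; y=2: -71; y=3: -67; y=4: -71; y=5: -83; y=6: -117; y=7: -177; y=8: -264; y=9: -387.
Profit is maximized at y = 3. AVC there is 66/3 = $22 ≤ P, so producing beats shutting down (which would give -$70).

y = 3; profit = -$67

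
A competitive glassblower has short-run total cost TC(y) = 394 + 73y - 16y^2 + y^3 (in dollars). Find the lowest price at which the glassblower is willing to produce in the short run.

The firm shuts down when price falls below the minimum of average variable cost. AVC = VC/y = 73 - 16y + y^2.
dAVC/dy = -16 + 2y = 0 gives y = 8. min AVC = 73 - 16·8 + 8^2 = 9.
For P < $9 the firm produces nothing.

$9 per unit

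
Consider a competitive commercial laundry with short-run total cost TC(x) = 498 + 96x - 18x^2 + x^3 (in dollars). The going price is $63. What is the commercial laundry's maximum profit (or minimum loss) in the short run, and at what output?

AVC = 96 - 18x + x^2; min AVC = $15 at x = 9. Since P = $63 ≥ min AVC, the firm produces.
MC = 96 - 36x + 3x^2. Setting P = MC and taking the root on the rising branch gives x* = 11.
TR = 63·11 = 693. TC = 498 + 209 = 707. Profit = 693 − 707 = -$14.
By producing, the firm covers all variable cost plus $484 of fixed cost; shutting down would lose the full $498.

Profit = -$14 at x = 11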